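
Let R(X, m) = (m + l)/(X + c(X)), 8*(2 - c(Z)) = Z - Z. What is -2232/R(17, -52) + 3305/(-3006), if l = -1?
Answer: 127303283/159318 ≈ 799.05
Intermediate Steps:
c(Z) = 2 (c(Z) = 2 - (Z - Z)/8 = 2 - ⅛*0 = 2 + 0 = 2)
R(X, m) = (-1 + m)/(2 + X) (R(X, m) = (m - 1)/(X + 2) = (-1 + m)/(2 + X))
-2232/R(17, -52) + 3305/(-3006) = -2232*(2 + 17)/(-1 - 52) + 3305/(-3006) = -2232/(-53/19) + 3305*(-1/3006) = -2232/((1/19)*(-53)) - 3305/3006 = -2232/(-53/19) - 3305/3006 = -2232*(-19/53) - 3305/3006 = 42408/53 - 3305/3006 = 127303283/159318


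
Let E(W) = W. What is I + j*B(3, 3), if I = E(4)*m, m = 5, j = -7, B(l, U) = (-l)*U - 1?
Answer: 90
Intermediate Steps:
B(l, U) = -1 - U*l (B(l, U) = -U*l - 1 = -1 - U*l)
I = 20 (I = 4*5 = 20)
I + j*B(3, 3) = 20 - 7*(-1 - 1*3*3) = 20 - 7*(-1 - 9) = 20 - 7*(-10) = 20 + 70 = 90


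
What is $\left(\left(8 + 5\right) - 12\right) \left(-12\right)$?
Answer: $-12$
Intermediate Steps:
$\left(\left(8 + 5\right) - 12\right) \left(-12\right) = \left(13 - 12\right) \left(-12\right) = 1 \left(-12\right) = -12$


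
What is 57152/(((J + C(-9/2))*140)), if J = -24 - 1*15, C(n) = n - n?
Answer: -14288/1365 ≈ -10.467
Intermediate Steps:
C(n) = 0
J = -39 (J = -24 - 15 = -39)
57152/(((J + C(-9/2))*140)) = 57152/(((-39 + 0)*140)) = 57152/((-39*140)) = 57152/(-5460) = 57152*(-1/5460) = -14288/1365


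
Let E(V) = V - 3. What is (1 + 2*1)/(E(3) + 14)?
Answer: 3/14 ≈ 0.21429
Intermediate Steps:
E(V) = -3 + V
(1 + 2*1)/(E(3) + 14) = (1 + 2*1)/((-3 + 3) + 14) = (1 + 2)/(0 + 14) = 3/14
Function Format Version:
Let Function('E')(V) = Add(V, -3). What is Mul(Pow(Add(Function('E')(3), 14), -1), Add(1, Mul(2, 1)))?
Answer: Rational(3, 14) ≈ 0.21429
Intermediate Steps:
Function('E')(V) = Add(-3, V)
Mul(Pow(Add(Function('E')(3), 14), -1), Add(1, Mul(2, 1))) = Mul(Pow(Add(Add(-3, 3), 14), -1), Add(1, Mul(2, 1))) = Mul(Pow(Add(0, 14), -1), Add(1, 2)) = Mul(Pow(14, -1), 3) = Mul(Rational(1, 14), 3) = Rational(3, 14)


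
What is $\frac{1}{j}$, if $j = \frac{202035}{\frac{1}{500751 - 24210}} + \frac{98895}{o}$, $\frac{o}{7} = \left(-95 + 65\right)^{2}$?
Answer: $\frac{420}{40436743599293} \approx 1.0387 \cdot 10^{-11}$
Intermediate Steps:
$o = 6300$ ($o = 7 \left(-95 + 65\right)^{2} = 7 \left(-30\right)^{2} = 7 \cdot 900 = 6300$)
$j = \frac{40436743599293}{420}$ ($j = \frac{202035}{\frac{1}{500751 - 24210}} + \frac{98895}{6300} = \frac{202035}{\frac{1}{476541}} + 98895 \cdot \frac{1}{6300} = 202035 \frac{1}{\frac{1}{476541}} + \frac{6593}{420} = 202035 \cdot 476541 + \frac{6593}{420} = 96277960935 + \frac{6593}{420} = \frac{40436743599293}{420} \approx 9.6278 \cdot 10^{10}$)
$\frac{1}{j} = \frac{1}{\frac{40436743599293}{420}} = \frac{420}{40436743599293}$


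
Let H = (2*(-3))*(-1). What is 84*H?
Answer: 504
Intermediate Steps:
H = 6 (H = -6*(-1) = 6)
84*H = 84*6 = 504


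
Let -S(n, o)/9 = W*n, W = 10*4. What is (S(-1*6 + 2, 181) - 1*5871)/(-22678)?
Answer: 4431/22678 ≈ 0.19539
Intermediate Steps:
W = 40
S(n, o) = -360*n
(S(-1*6 + 2, 181) - 1*5871)/(-22678) = (-360*(-1*6 + 2) - 1*5871)/(-22678) = (-360*(-6 + 2) - 5871)*(-1/22678) = (-360*(-4) - 5871)*(-1/22678) = (1440 - 5871)*(-1/22678) = -4431*(-1/22678) = 4431/22678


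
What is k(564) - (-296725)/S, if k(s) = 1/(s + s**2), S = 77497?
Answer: 94554465997/24695194020 ≈ 3.8289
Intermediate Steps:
k(564) - (-296725)/S = 1/(564*(1 + 564)) - (-296725)/77497 = (1/564)/565 - (-296725)/77497 = (1/564)*(1/565) - 1*(-296725/77497) = 1/318660 + 296725/77497 = 94554465997/24695194020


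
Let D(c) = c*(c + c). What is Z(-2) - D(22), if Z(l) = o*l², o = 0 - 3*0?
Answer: -968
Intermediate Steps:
o = 0 (o = 0 + 0 = 0)
D(c) = 2*c² (D(c) = c*(2*c) = 2*c²)
Z(l) = 0 (Z(l) = 0*l² = 0)
Z(-2) - D(22) = 0 - 2*22² = 0 - 2*484 = 0 - 1*968 = 0 - 968 = -968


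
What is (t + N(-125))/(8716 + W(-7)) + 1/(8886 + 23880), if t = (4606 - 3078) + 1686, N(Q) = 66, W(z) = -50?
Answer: 53740573/141975078 ≈ 0.37852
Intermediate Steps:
t = 3214 (t = 1528 + 1686 = 3214)
(t + N(-125))/(8716 + W(-7)) + 1/(8886 + 23880) = (3214 + 66)/(8716 - 50) + 1/(8886 + 23880) = 3280/8666 + 1/32766 = 3280*(1/8666) + 1/32766 = 1640/4333 + 1/32766 = 53740573/141975078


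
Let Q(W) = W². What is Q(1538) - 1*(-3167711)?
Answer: 5533155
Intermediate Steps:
Q(1538) - 1*(-3167711) = 1538² - 1*(-3167711) = 2365444 + 3167711 = 5533155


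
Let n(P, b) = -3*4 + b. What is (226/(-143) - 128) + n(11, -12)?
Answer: -21962/143 ≈ -153.58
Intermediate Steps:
n(P, b) = -12 + b
(226/(-143) - 128) + n(11, -12) = (226/(-143) - 128) + (-12 - 12) = (226*(-1/143) - 128) - 24 = (-226/143 - 128) - 24 = -18530/143 - 24 = -21962/143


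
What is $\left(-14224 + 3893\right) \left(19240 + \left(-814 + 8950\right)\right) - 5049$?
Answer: $-282826505$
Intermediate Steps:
$\left(-14224 + 3893\right) \left(19240 + \left(-814 + 8950\right)\right) - 5049 = - 10331 \left(19240 + 8136\right) - 5049 = \left(-10331\right) 27376 - 5049 = -282821456 - 5049 = -282826505$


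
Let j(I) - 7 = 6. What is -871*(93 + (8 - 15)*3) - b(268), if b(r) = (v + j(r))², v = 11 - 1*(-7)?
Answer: -63673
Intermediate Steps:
j(I) = 13 (j(I) = 7 + 6 = 13)
v = 18 (v = 11 + 7 = 18)
b(r) = 961 (b(r) = (18 + 13)² = 31² = 961)
-871*(93 + (8 - 15)*3) - b(268) = -871*(93 + (8 - 15)*3) - 1*961 = -871*(93 - 7*3) - 961 = -871*(93 - 21) - 961 = -871*72 - 961 = -62712 - 961 = -63673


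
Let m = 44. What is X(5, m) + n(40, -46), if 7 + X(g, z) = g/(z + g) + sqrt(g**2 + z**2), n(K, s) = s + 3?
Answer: -2445/49 + sqrt(1961) ≈ -5.6148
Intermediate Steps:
n(K, s) = 3 + s
X(g, z) = -7 + sqrt(g**2 + z**2) + g/(g + z) (X(g, z) = -7 + (g/(z + g) + sqrt(g**2 + z**2)) = -7 + (g/(g + z) + sqrt(g**2 + z**2)) = -7 + (sqrt(g**2 + z**2) + g/(g + z)) = -7 + sqrt(g**2 + z**2) + g/(g + z))
X(5, m) + n(40, -46) = (-7*44 - 6*5 + 5*sqrt(5**2 + 44**2) + 44*sqrt(5**2 + 44**2))/(5 + 44) + (3 - 46) = (-308 - 30 + 5*sqrt(25 + 1936) + 44*sqrt(25 + 1936))/49 - 43 = (-308 - 30 + 5*sqrt(1961) + 44*sqrt(1961))/49 - 43 = (-338 + 49*sqrt(1961))/49 - 43 = (-338/49 + sqrt(1961)) - 43 = -2445/49 + sqrt(1961)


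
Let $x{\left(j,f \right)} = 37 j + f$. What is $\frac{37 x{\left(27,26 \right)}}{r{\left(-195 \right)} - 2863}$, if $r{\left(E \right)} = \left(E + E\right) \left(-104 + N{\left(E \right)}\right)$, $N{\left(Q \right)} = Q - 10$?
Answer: $\frac{37925}{117647} \approx 0.32236$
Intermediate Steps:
$N{\left(Q \right)} = -10 + Q$
$x{\left(j,f \right)} = f + 37 j$
$r{\left(E \right)} = 2 E \left(-114 + E\right)$ ($r{\left(E \right)} = \left(E + E\right) \left(-104 + \left(-10 + E\right)\right) = 2 E \left(-114 + E\right)$)
$\frac{37 x{\left(27,26 \right)}}{r{\left(-195 \right)} - 2863} = \frac{37 \left(26 + 37 \cdot 27\right)}{2 \left(-195\right) \left(-114 - 195\right) - 2863} = \frac{37 \left(26 + 999\right)}{2 \left(-195\right) \left(-309\right) - 2863} = \frac{37 \cdot 1025}{120510 - 2863} = \frac{37925}{117647}$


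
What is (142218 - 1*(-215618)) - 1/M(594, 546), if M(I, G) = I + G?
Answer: 407933039/1140 ≈ 3.5784e+5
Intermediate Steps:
M(I, G) = G + I
(142218 - 1*(-215618)) - 1/M(594, 546) = (142218 - 1*(-215618)) - 1/(546 + 594) = (142218 + 215618) - 1/1140 = 357836 - 1*1/1140 = 357836 - 1/1140 = 407933039/1140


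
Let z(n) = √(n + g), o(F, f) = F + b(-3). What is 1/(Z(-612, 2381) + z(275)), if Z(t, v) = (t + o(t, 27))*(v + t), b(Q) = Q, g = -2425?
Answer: -2170563/4711343739119 - 5*I*√86/4711343739119 ≈ -4.6071e-7 - 9.8418e-12*I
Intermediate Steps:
o(F, f) = -3 + F (o(F, f) = F - 3 = -3 + F)
z(n) = √(-2425 + n) (z(n) = √(n - 2425) = √(-2425 + n))
Z(t, v) = (-3 + 2*t)*(t + v) (Z(t, v) = (t + (-3 + t))*(v + t) = (-3 + 2*t)*(t + v))
1/(Z(-612, 2381) + z(275)) = 1/(((-612)² - 612*2381 - 612*(-3 - 612) + 2381*(-3 - 612)) + √(-2425 + 275)) = 1/((374544 - 1457172 - 612*(-615) + 2381*(-615)) + √(-2150)) = 1/((374544 - 1457172 + 376380 - 1464315) + 5*I*√86) = 1/(-2170563 + 5*I*√86)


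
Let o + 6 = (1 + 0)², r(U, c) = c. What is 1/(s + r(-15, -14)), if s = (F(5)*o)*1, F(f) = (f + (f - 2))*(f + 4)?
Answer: -1/374 ≈ -0.0026738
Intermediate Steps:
F(f) = (-2 + 2*f)*(4 + f) (F(f) = (f + (-2 + f))*(4 + f) = (-2 + 2*f)*(4 + f))
o = -5 (o = -6 + (1 + 0)² = -6 + 1² = -6 + 1 = -5)
s = -360 (s = ((-8 + 2*5² + 6*5)*(-5))*1 = ((-8 + 2*25 + 30)*(-5))*1 = ((-8 + 50 + 30)*(-5))*1 = (72*(-5))*1 = -360*1 = -360)
1/(s + r(-15, -14)) = 1/(-360 - 14) = 1/(-374) = -1/374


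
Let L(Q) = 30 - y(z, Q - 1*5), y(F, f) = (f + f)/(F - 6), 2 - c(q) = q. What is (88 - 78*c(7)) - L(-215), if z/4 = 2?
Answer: 228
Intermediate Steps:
z = 8 (z = 4*2 = 8)
c(q) = 2 - q
y(F, f) = 2*f/(-6 + F) (y(F, f) = (2*f)/(-6 + F) = 2*f/(-6 + F))
L(Q) = 35 - Q (L(Q) = 30 - 2*(Q - 1*5)/(-6 + 8) = 30 - 2*(Q - 5)/2 = 30 - 2*(-5 + Q)/2 = 30 - (-5 + Q) = 30 + (5 - Q) = 35 - Q)
(88 - 78*c(7)) - L(-215) = (88 - 78*(2 - 1*7)) - (35 - 1*(-215)) = (88 - 78*(2 - 7)) - (35 + 215) = (88 - 78*(-5)) - 1*250 = (88 + 390) - 250 = 478 - 250 = 228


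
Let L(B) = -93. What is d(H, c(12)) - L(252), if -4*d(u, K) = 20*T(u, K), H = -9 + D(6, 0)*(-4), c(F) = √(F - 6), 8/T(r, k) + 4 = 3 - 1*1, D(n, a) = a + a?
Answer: 113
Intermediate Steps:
D(n, a) = 2*a
T(r, k) = -4 (T(r, k) = 8/(-4 + (3 - 1*1)) = 8/(-4 + (3 - 1)) = 8/(-4 + 2) = 8/(-2) = 8*(-½) = -4)
c(F) = √(-6 + F)
H = -9 (H = -9 + (2*0)*(-4) = -9 + 0*(-4) = -9 + 0 = -9)
d(u, K) = 20 (d(u, K) = -5*(-4) = -¼*(-80) = 20)
d(H, c(12)) - L(252) = 20 - 1*(-93) = 20 + 93 = 113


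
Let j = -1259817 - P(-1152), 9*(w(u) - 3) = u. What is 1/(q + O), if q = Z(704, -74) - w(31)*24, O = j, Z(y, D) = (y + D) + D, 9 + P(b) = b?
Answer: -3/3774764 ≈ -7.9475e-7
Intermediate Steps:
w(u) = 3 + u/9
P(b) = -9 + b
Z(y, D) = y + 2*D (Z(y, D) = (D + y) + D = y + 2*D)
j = -1258656 (j = -1259817 - (-9 - 1152) = -1259817 - 1*(-1161) = -1259817 + 1161 = -1258656)
O = -1258656
q = 1204/3 (q = (704 + 2*(-74)) - (3 + (⅑)*31)*24 = (704 - 148) - (3 + 31/9)*24 = 556 - 58*24/9 = 556 - 1*464/3 = 556 - 464/3 = 1204/3 ≈ 401.33)
1/(q + O) = 1/(1204/3 - 1258656) = 1/(-3774764/3) = -3/3774764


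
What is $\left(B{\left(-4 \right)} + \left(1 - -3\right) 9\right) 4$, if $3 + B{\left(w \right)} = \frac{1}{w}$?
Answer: $131$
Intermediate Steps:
$B{\left(w \right)} = -3 + \frac{1}{w}$
$\left(B{\left(-4 \right)} + \left(1 - -3\right) 9\right) 4 = \left(\left(-3 + \frac{1}{-4}\right) + \left(1 - -3\right) 9\right) 4 = \left(\left(-3 - \frac{1}{4}\right) + \left(1 + 3\right) 9\right) 4 = \left(- \frac{13}{4} + 4 \cdot 9\right) 4 = \left(- \frac{13}{4} + 36\right) 4 = \frac{131}{4} \cdot 4 = 131$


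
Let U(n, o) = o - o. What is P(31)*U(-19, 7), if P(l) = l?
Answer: 0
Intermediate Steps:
U(n, o) = 0
P(31)*U(-19, 7) = 31*0 = 0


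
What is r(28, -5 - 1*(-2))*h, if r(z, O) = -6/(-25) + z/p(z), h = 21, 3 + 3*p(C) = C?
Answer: 378/5 ≈ 75.600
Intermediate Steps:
p(C) = -1 + C/3
r(z, O) = 6/25 + z/(-1 + z/3) (r(z, O) = -6/(-25) + z/(-1 + z/3) = -6*(-1/25) + z/(-1 + z/3) = 6/25 + z/(-1 + z/3))
r(28, -5 - 1*(-2))*h = (9*(-2 + 9*28)/(25*(-3 + 28)))*21 = ((9/25)*(-2 + 252)/25)*21 = ((9/25)*(1/25)*250)*21 = (18/5)*21 = 378/5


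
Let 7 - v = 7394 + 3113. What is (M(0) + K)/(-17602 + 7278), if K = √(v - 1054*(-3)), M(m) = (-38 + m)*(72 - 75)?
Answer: -57/5162 - I*√7338/10324 ≈ -0.011042 - 0.0082974*I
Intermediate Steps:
v = -10500 (v = 7 - (7394 + 3113) = 7 - 1*10507 = 7 - 10507 = -10500)
M(m) = 114 - 3*m (M(m) = (-38 + m)*(-3) = 114 - 3*m)
K = I*√7338 (K = √(-10500 - 1054*(-3)) = √(-10500 + 3162) = √(-7338) = I*√7338 ≈ 85.662*I)
(M(0) + K)/(-17602 + 7278) = ((114 - 3*0) + I*√7338)/(-17602 + 7278) = ((114 + 0) + I*√7338)/(-10324) = (114 + I*√7338)*(-1/10324) = -57/5162 - I*√7338/10324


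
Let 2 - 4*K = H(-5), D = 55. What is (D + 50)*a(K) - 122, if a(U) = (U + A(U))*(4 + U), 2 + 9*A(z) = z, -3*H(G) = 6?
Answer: 1034/3 ≈ 344.67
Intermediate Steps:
H(G) = -2 (H(G) = -⅓*6 = -2)
K = 1 (K = ½ - ¼*(-2) = ½ + ½ = 1)
A(z) = -2/9 + z/9
a(U) = (4 + U)*(-2/9 + 10*U/9) (a(U) = (U + (-2/9 + U/9))*(4 + U) = (-2/9 + 10*U/9)*(4 + U) = (4 + U)*(-2/9 + 10*U/9))
(D + 50)*a(K) - 122 = (55 + 50)*(-8/9 + (10/9)*1² + (38/9)*1) - 122 = 105*(-8/9 + (10/9)*1 + 38/9) - 122 = 105*(-8/9 + 10/9 + 38/9) - 122 = 105*(40/9) - 122 = 1400/3 - 122 = 1034/3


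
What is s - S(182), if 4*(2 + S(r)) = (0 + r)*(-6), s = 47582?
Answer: 47857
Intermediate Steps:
S(r) = -2 - 3*r/2 (S(r) = -2 + ((0 + r)*(-6))/4 = -2 + (r*(-6))/4 = -2 + (-6*r)/4 = -2 - 3*r/2)
s - S(182) = 47582 - (-2 - 3/2*182) = 47582 - (-2 - 273) = 47582 - 1*(-275) = 47582 + 275 = 47857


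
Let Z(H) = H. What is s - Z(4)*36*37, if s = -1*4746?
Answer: -10074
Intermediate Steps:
s = -4746
s - Z(4)*36*37 = -4746 - 4*36*37 = -4746 - 144*37 = -4746 - 1*5328 = -4746 - 5328 = -10074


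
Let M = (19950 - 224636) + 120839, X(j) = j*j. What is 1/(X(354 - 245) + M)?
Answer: -1/71966 ≈ -1.3895e-5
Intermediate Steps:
X(j) = j²
M = -83847 (M = -204686 + 120839 = -83847)
1/(X(354 - 245) + M) = 1/((354 - 245)² - 83847) = 1/(109² - 83847) = 1/(11881 - 83847) = 1/(-71966) = -1/71966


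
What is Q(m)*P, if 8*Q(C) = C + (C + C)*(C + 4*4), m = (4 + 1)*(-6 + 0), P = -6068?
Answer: -614385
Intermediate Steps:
m = -30 (m = 5*(-6) = -30)
Q(C) = C/8 + C*(16 + C)/4 (Q(C) = (C + (C + C)*(C + 4*4))/8 = (C + (2*C)*(C + 16))/8 = (C + (2*C)*(16 + C))/8 = (C + 2*C*(16 + C))/8 = C/8 + C*(16 + C)/4)
Q(m)*P = ((⅛)*(-30)*(33 + 2*(-30)))*(-6068) = ((⅛)*(-30)*(33 - 60))*(-6068) = ((⅛)*(-30)*(-27))*(-6068) = (405/4)*(-6068) = -614385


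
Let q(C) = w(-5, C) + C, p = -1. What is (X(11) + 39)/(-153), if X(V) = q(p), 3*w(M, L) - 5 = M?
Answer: -38/153 ≈ -0.24837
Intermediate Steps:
w(M, L) = 5/3 + M/3
q(C) = C (q(C) = (5/3 + (1/3)*(-5)) + C = (5/3 - 5/3) + C = 0 + C = C)
X(V) = -1
(X(11) + 39)/(-153) = (-1 + 39)/(-153) = 38*(-1/153) = -38/153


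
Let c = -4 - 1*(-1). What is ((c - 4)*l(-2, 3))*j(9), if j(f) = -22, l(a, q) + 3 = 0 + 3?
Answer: 0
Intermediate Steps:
l(a, q) = 0 (l(a, q) = -3 + (0 + 3) = -3 + 3 = 0)
c = -3 (c = -4 + 1 = -3)
((c - 4)*l(-2, 3))*j(9) = ((-3 - 4)*0)*(-22) = -7*0*(-22) = 0*(-22) = 0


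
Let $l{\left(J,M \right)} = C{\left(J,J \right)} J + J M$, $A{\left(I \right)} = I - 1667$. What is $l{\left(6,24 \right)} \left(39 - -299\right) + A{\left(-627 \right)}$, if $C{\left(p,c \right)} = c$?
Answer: $58546$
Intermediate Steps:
$A{\left(I \right)} = -1667 + I$
$l{\left(J,M \right)} = J^{2} + J M$ ($l{\left(J,M \right)} = J J + J M = J^{2} + J M$)
$l{\left(6,24 \right)} \left(39 - -299\right) + A{\left(-627 \right)} = 6 \left(6 + 24\right) \left(39 - -299\right) - 2294 = 6 \cdot 30 \left(39 + 299\right) - 2294 = 180 \cdot 338 - 2294 = 60840 - 2294 = 58546$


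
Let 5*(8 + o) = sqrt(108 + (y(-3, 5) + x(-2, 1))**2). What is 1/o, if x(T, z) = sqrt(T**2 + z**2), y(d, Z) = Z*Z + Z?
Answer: -1/(8 - sqrt(108 + (30 + sqrt(5))**2)/5) ≈ -0.81564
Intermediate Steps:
y(d, Z) = Z + Z**2 (y(d, Z) = Z**2 + Z = Z + Z**2)
o = -8 + sqrt(108 + (30 + sqrt(5))**2)/5 (o = -8 + sqrt(108 + (5*(1 + 5) + sqrt((-2)**2 + 1**2))**2)/5 = -8 + sqrt(108 + (5*6 + sqrt(4 + 1))**2)/5 = -8 + sqrt(108 + (30 + sqrt(5))**2)/5 ≈ -1.2260)
1/o = 1/(-8 + sqrt(1013 + 60*sqrt(5))/5)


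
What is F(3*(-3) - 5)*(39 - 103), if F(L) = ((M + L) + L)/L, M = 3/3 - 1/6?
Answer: -2608/21 ≈ -124.19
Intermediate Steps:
M = 5/6 (M = 3*(1/3) - 1*1/6 = 1 - 1/6 = 5/6 ≈ 0.83333)
F(L) = (5/6 + 2*L)/L (F(L) = ((5/6 + L) + L)/L = (5/6 + 2*L)/L)
F(3*(-3) - 5)*(39 - 103) = (2 + 5/(6*(3*(-3) - 5)))*(39 - 103) = (2 + 5/(6*(-9 - 5)))*(-64) = (2 + (5/6)/(-14))*(-64) = (2 + (5/6)*(-1/14))*(-64) = (2 - 5/84)*(-64) = (163/84)*(-64) = -2608/21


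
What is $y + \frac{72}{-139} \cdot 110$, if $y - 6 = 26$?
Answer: $- \frac{3472}{139} \approx -24.978$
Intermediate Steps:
$y = 32$ ($y = 6 + 26 = 32$)
$y + \frac{72}{-139} \cdot 110 = 32 + \frac{72}{-139} \cdot 110 = 32 + 72 \left(- \frac{1}{139}\right) 110 = 32 - \frac{7920}{139} = - \frac{3472}{139}$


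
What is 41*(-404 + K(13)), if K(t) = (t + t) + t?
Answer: -14965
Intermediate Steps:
K(t) = 3*t (K(t) = 2*t + t = 3*t)
41*(-404 + K(13)) = 41*(-404 + 3*13) = 41*(-404 + 39) = 41*(-365) = -14965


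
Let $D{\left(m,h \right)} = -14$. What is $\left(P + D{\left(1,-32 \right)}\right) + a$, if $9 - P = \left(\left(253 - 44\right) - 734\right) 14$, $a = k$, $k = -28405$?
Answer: $-21060$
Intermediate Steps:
$a = -28405$
$P = 7359$ ($P = 9 - \left(\left(253 - 44\right) - 734\right) 14 = 9 - \left(209 - 734\right) 14 = 9 - \left(-525\right) 14 = 9 - -7350 = 9 + 7350 = 7359$)
$\left(P + D{\left(1,-32 \right)}\right) + a = \left(7359 - 14\right) - 28405 = 7345 - 28405 = -21060$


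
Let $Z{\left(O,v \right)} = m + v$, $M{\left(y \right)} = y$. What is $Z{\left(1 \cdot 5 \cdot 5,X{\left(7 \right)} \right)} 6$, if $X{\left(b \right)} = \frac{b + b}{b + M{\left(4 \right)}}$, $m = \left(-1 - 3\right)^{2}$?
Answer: $\frac{1140}{11} \approx 103.64$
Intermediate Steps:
$m = 16$ ($m = \left(-4\right)^{2} = 16$)
$X{\left(b \right)} = \frac{2 b}{4 + b}$ ($X{\left(b \right)} = \frac{b + b}{b + 4} = \frac{2 b}{4 + b}$)
$Z{\left(O,v \right)} = 16 + v$
$Z{\left(1 \cdot 5 \cdot 5,X{\left(7 \right)} \right)} 6 = \left(16 + 2 \cdot 7 \frac{1}{4 + 7}\right) 6 = \left(16 + 2 \cdot 7 \cdot \frac{1}{11}\right) 6 = \left(16 + \frac{14}{11}\right) 6 = \frac{190}{11} \cdot 6 = \frac{1140}{11}$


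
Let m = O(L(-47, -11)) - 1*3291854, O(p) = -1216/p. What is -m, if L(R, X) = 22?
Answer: 36211002/11 ≈ 3.2919e+6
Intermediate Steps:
m = -36211002/11 (m = -1216/22 - 1*3291854 = -1216*1/22 - 3291854 = -608/11 - 3291854 = -36211002/11 ≈ -3.2919e+6)
-m = -1*(-36211002/11) = 36211002/11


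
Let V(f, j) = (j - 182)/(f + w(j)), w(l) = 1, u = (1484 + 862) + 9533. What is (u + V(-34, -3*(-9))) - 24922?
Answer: -430264/33 ≈ -13038.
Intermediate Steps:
u = 11879 (u = 2346 + 9533 = 11879)
V(f, j) = (-182 + j)/(1 + f) (V(f, j) = (j - 182)/(f + 1) = (-182 + j)/(1 + f))
(u + V(-34, -3*(-9))) - 24922 = (11879 + (-182 - 3*(-9))/(1 - 34)) - 24922 = (11879 + (-182 + 27)/(-33)) - 24922 = (11879 - 1/33*(-155)) - 24922 = (11879 + 155/33) - 24922 = 392162/33 - 24922 = -430264/33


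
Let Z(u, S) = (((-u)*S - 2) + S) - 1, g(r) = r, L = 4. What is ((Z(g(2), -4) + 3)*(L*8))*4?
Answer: 512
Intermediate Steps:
Z(u, S) = -3 + S - S*u (Z(u, S) = ((-S*u - 2) + S) - 1 = ((-2 - S*u) + S) - 1 = (-2 + S - S*u) - 1 = -3 + S - S*u)
((Z(g(2), -4) + 3)*(L*8))*4 = (((-3 - 4 - 1*(-4)*2) + 3)*(4*8))*4 = (((-3 - 4 + 8) + 3)*32)*4 = ((1 + 3)*32)*4 = (4*32)*4 = 128*4 = 512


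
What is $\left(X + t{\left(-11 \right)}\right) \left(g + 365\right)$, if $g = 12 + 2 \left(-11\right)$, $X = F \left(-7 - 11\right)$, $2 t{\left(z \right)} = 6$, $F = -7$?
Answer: $45795$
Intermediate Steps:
$t{\left(z \right)} = 3$ ($t{\left(z \right)} = \frac{1}{2} \cdot 6 = 3$)
$X = 126$ ($X = - 7 \left(-7 - 11\right) = \left(-7\right) \left(-18\right) = 126$)
$g = -10$ ($g = 12 - 22 = -10$)
$\left(X + t{\left(-11 \right)}\right) \left(g + 365\right) = \left(126 + 3\right) \left(-10 + 365\right) = 129 \cdot 355 = 45795$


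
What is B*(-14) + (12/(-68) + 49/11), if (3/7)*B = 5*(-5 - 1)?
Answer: 184060/187 ≈ 984.28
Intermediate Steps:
B = -70 (B = 7*(5*(-5 - 1))/3 = 7*(5*(-6))/3 = (7/3)*(-30) = -70)
B*(-14) + (12/(-68) + 49/11) = -70*(-14) + (12/(-68) + 49/11) = 980 + (12*(-1/68) + 49*(1/11)) = 980 + (-3/17 + 49/11) = 980 + 800/187 = 184060/187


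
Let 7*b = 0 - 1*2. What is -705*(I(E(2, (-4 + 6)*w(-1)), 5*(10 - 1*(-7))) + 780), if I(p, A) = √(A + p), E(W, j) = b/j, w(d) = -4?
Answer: -549900 - 705*√16667/14 ≈ -5.5640e+5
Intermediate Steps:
b = -2/7 (b = (0 - 1*2)/7 = (0 - 2)/7 = (⅐)*(-2) = -2/7 ≈ -0.28571)
E(W, j) = -2/(7*j)
-705*(I(E(2, (-4 + 6)*w(-1)), 5*(10 - 1*(-7))) + 780) = -705*(√(5*(10 - 1*(-7)) - 2*(-1/(4*(-4 + 6)))/7) + 780) = -705*(√(5*(10 + 7) - 2/(7*(2*(-4)))) + 780) = -705*(√(5*17 - 2/7/(-8)) + 780) = -705*(√(85 - 2/7*(-⅛)) + 780) = -705*(√(85 + 1/28) + 780) = -705*(√(2381/28) + 780) = -705*(√16667/14 + 780) = -705*(780 + √16667/14) = -549900 - 705*√16667/14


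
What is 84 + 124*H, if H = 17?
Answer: 2192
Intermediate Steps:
84 + 124*H = 84 + 124*17 = 84 + 2108 = 2192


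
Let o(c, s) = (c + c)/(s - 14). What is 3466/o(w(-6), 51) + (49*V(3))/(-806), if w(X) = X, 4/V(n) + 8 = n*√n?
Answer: -956103527/89466 + 294*√3/14911 ≈ -10687.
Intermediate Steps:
V(n) = 4/(-8 + n^(3/2)) (V(n) = 4/(-8 + n*√n) = 4/(-8 + n^(3/2)))
o(c, s) = 2*c/(-14 + s) (o(c, s) = (2*c)/(-14 + s) = 2*c/(-14 + s))
3466/o(w(-6), 51) + (49*V(3))/(-806) = 3466/((2*(-6)/(-14 + 51))) + (49*(4/(-8 + 3^(3/2))))/(-806) = 3466/((2*(-6)/37)) + (49*(4/(-8 + 3*√3)))*(-1/806) = 3466/((2*(-6)*(1/37))) + (196/(-8 + 3*√3))*(-1/806) = 3466/(-12/37) - 98/(403*(-8 + 3*√3)) = 3466*(-37/12) - 98/(403*(-8 + 3*√3)) = -64121/6 - 98/(403*(-8 + 3*√3))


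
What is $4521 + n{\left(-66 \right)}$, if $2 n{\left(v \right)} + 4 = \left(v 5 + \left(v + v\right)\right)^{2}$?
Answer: $111241$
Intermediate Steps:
$n{\left(v \right)} = -2 + \frac{49 v^{2}}{2}$ ($n{\left(v \right)} = -2 + \frac{\left(v 5 + \left(v + v\right)\right)^{2}}{2} = -2 + \frac{\left(5 v + 2 v\right)^{2}}{2} = -2 + \frac{\left(7 v\right)^{2}}{2} = -2 + \frac{49 v^{2}}{2}$)
$4521 + n{\left(-66 \right)} = 4521 - \left(2 - \frac{49 \left(-66\right)^{2}}{2}\right) = 4521 + \left(-2 + \frac{49}{2} \cdot 4356\right) = 4521 + \left(-2 + 106722\right) = 4521 + 106720 = 111241$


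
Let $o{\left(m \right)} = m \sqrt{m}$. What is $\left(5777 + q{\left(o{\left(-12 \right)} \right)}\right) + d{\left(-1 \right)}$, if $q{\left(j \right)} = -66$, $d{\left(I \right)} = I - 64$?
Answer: $5646$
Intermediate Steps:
$d{\left(I \right)} = -64 + I$
$o{\left(m \right)} = m^{\frac{3}{2}}$
$\left(5777 + q{\left(o{\left(-12 \right)} \right)}\right) + d{\left(-1 \right)} = \left(5777 - 66\right) - 65 = 5711 - 65 = 5646$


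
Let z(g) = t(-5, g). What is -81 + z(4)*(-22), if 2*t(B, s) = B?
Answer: -26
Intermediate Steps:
t(B, s) = B/2
z(g) = -5/2 (z(g) = (1/2)*(-5) = -5/2)
-81 + z(4)*(-22) = -81 - 5/2*(-22) = -81 + 55 = -26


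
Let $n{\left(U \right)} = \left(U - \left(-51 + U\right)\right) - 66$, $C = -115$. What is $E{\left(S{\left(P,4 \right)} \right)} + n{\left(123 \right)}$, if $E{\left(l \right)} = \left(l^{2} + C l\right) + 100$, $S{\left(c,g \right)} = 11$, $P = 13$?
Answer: $-1059$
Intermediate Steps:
$n{\left(U \right)} = -15$ ($n{\left(U \right)} = 51 - 66 = -15$)
$E{\left(l \right)} = 100 + l^{2} - 115 l$ ($E{\left(l \right)} = \left(l^{2} - 115 l\right) + 100 = 100 + l^{2} - 115 l$)
$E{\left(S{\left(P,4 \right)} \right)} + n{\left(123 \right)} = \left(100 + 11^{2} - 1265\right) - 15 = \left(100 + 121 - 1265\right) - 15 = -1044 - 15 = -1059$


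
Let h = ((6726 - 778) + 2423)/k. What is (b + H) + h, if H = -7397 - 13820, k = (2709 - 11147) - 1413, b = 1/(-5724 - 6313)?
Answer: -2515938096257/118576487 ≈ -21218.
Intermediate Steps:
b = -1/12037 (b = 1/(-12037) = -1/12037 ≈ -8.3077e-5)
k = -9851 (k = -8438 - 1413 = -9851)
h = -8371/9851 (h = ((6726 - 778) + 2423)/(-9851) = (5948 + 2423)*(-1/9851) = 8371*(-1/9851) = -8371/9851 ≈ -0.84976)
H = -21217
(b + H) + h = (-1/12037 - 21217) - 8371/9851 = -255389030/12037 - 8371/9851 = -2515938096257/118576487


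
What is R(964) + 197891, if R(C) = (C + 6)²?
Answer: 1138791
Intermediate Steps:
R(C) = (6 + C)²
R(964) + 197891 = (6 + 964)² + 197891 = 970² + 197891 = 940900 + 197891 = 1138791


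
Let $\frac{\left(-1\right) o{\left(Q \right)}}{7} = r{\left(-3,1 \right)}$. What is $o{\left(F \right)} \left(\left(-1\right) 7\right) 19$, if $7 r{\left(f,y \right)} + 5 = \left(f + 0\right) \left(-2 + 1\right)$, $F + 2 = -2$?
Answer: $-266$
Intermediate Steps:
$F = -4$ ($F = -2 - 2 = -4$)
$r{\left(f,y \right)} = - \frac{5}{7} - \frac{f}{7}$ ($r{\left(f,y \right)} = - \frac{5}{7} + \frac{\left(f + 0\right) \left(-2 + 1\right)}{7} = - \frac{5}{7} + \frac{f \left(-1\right)}{7} = - \frac{5}{7} + \frac{\left(-1\right) f}{7} = - \frac{5}{7} - \frac{f}{7}$)
$o{\left(Q \right)} = 2$ ($o{\left(Q \right)} = - 7 \left(- \frac{5}{7} - - \frac{3}{7}\right) = - 7 \left(- \frac{5}{7} + \frac{3}{7}\right) = \left(-7\right) \left(- \frac{2}{7}\right) = 2$)
$o{\left(F \right)} \left(\left(-1\right) 7\right) 19 = 2 \left(\left(-1\right) 7\right) 19 = 2 \left(-7\right) 19 = \left(-14\right) 19 = -266$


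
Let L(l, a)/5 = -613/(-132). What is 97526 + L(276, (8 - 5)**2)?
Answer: 12876497/132 ≈ 97549.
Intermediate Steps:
L(l, a) = 3065/132 (L(l, a) = 5*(-613/(-132)) = 5*(-613*(-1/132)) = 5*(613/132) = 3065/132)
97526 + L(276, (8 - 5)**2) = 97526 + 3065/132 = 12876497/132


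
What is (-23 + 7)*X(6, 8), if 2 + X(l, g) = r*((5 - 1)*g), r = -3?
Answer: 1568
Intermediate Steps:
X(l, g) = -2 - 12*g (X(l, g) = -2 - 3*(5 - 1)*g = -2 - 12*g)
(-23 + 7)*X(6, 8) = (-23 + 7)*(-2 - 12*8) = -16*(-2 - 96) = -16*(-98) = 1568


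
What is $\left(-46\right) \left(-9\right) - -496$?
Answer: $910$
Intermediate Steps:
$\left(-46\right) \left(-9\right) - -496 = 414 + 496 = 910$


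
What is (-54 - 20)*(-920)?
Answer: 68080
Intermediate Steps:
(-54 - 20)*(-920) = -74*(-920) = 68080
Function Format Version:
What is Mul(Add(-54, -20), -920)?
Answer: 68080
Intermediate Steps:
Mul(Add(-54, -20), -920) = Mul(-74, -920) = 68080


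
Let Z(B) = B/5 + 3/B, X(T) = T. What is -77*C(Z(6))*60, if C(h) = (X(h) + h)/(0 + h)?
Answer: -9240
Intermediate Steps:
Z(B) = 3/B + B/5 (Z(B) = B*(⅕) + 3/B = B/5 + 3/B = 3/B + B/5)
C(h) = 2 (C(h) = (h + h)/(0 + h) = (2*h)/h = 2)
-77*C(Z(6))*60 = -77*2*60 = -154*60 = -9240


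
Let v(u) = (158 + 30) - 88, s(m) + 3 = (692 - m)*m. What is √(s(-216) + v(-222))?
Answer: I*√196031 ≈ 442.75*I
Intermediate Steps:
s(m) = -3 + m*(692 - m) (s(m) = -3 + (692 - m)*m = -3 + m*(692 - m))
v(u) = 100 (v(u) = 188 - 88 = 100)
√(s(-216) + v(-222)) = √((-3 - 1*(-216)² + 692*(-216)) + 100) = √((-3 - 1*46656 - 149472) + 100) = √((-3 - 46656 - 149472) + 100) = √(-196131 + 100) = √(-196031) = I*√196031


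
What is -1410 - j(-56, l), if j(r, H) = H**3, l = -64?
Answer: 260734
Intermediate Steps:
-1410 - j(-56, l) = -1410 - 1*(-64)**3 = -1410 - 1*(-262144) = -1410 + 262144 = 260734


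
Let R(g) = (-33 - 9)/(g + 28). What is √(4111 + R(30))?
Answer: √3456742/29 ≈ 64.111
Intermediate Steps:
R(g) = -42/(28 + g)
√(4111 + R(30)) = √(4111 - 42/(28 + 30)) = √(4111 - 42/58) = √(4111 - 42*1/58) = √(4111 - 21/29) = √(119198/29) = √3456742/29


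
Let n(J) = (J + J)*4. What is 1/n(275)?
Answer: 1/2200 ≈ 0.00045455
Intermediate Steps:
n(J) = 8*J (n(J) = (2*J)*4 = 8*J)
1/n(275) = 1/(8*275) = 1/2200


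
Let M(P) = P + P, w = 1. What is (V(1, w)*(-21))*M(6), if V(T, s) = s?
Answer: -252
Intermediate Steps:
M(P) = 2*P
(V(1, w)*(-21))*M(6) = (1*(-21))*(2*6) = -21*12 = -252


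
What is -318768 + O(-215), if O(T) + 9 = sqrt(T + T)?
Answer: -318777 + I*sqrt(430) ≈ -3.1878e+5 + 20.736*I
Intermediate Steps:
O(T) = -9 + sqrt(2)*sqrt(T) (O(T) = -9 + sqrt(T + T) = -9 + sqrt(2*T) = -9 + sqrt(2)*sqrt(T))
-318768 + O(-215) = -318768 + (-9 + sqrt(2)*sqrt(-215)) = -318768 + (-9 + sqrt(2)*(I*sqrt(215))) = -318768 + (-9 + I*sqrt(430)) = -318777 + I*sqrt(430)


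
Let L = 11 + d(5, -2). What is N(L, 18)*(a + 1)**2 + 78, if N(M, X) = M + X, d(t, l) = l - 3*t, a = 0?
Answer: 90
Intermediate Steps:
L = -6 (L = 11 + (-2 - 3*5) = 11 + (-2 - 15) = 11 - 17 = -6)
N(L, 18)*(a + 1)**2 + 78 = (-6 + 18)*(0 + 1)**2 + 78 = 12*1**2 + 78 = 12*1 + 78 = 12 + 78 = 90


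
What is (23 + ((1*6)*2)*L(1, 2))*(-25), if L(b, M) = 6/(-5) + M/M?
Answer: -515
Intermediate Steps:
L(b, M) = -⅕ (L(b, M) = 6*(-⅕) + 1 = -6/5 + 1 = -⅕)
(23 + ((1*6)*2)*L(1, 2))*(-25) = (23 + ((1*6)*2)*(-⅕))*(-25) = (23 + (6*2)*(-⅕))*(-25) = (23 + 12*(-⅕))*(-25) = (23 - 12/5)*(-25) = (103/5)*(-25) = -515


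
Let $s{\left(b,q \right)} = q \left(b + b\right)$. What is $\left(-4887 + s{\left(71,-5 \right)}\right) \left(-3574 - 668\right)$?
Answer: $23742474$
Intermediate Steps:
$s{\left(b,q \right)} = 2 b q$ ($s{\left(b,q \right)} = q 2 b = 2 b q$)
$\left(-4887 + s{\left(71,-5 \right)}\right) \left(-3574 - 668\right) = \left(-4887 + 2 \cdot 71 \left(-5\right)\right) \left(-3574 - 668\right) = \left(-4887 - 710\right) \left(-4242\right) = \left(-5597\right) \left(-4242\right) = 23742474$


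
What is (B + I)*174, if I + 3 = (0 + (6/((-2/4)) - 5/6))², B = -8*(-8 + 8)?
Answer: 168809/6 ≈ 28135.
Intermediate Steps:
B = 0 (B = -8*0 = 0)
I = 5821/36 (I = -3 + (0 + (6/((-2/4)) - 5/6))² = -3 + (0 + (6/((-2*¼)) - 5*⅙))² = -3 + (0 + (6/(-½) - ⅚))² = -3 + (0 + (6*(-2) - ⅚))² = -3 + (0 + (-12 - ⅚))² = -3 + (0 - 77/6)² = -3 + (-77/6)² = -3 + 5929/36 = 5821/36 ≈ 161.69)
(B + I)*174 = (0 + 5821/36)*174 = (5821/36)*174 = 168809/6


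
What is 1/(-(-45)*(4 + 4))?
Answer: 1/360 ≈ 0.0027778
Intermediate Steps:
1/(-(-45)*(4 + 4)) = 1/(-(-45)*8) = 1/(-9*(-40)) = 1/360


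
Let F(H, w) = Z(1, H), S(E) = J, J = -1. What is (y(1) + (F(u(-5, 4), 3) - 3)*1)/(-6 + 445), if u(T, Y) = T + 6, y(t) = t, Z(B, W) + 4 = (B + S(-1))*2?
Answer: -6/439 ≈ -0.013667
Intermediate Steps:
S(E) = -1
Z(B, W) = -6 + 2*B (Z(B, W) = -4 + (B - 1)*2 = -4 + (-1 + B)*2 = -4 + (-2 + 2*B) = -6 + 2*B)
u(T, Y) = 6 + T
F(H, w) = -4 (F(H, w) = -6 + 2*1 = -6 + 2 = -4)
(y(1) + (F(u(-5, 4), 3) - 3)*1)/(-6 + 445) = (1 + (-4 - 3)*1)/(-6 + 445) = (1 - 7*1)/439 = (1 - 7)*(1/439) = -6*1/439 = -6/439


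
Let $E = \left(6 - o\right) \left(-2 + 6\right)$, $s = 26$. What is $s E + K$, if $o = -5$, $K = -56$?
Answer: $1088$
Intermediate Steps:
$E = 44$ ($E = \left(6 - -5\right) \left(-2 + 6\right) = \left(6 + 5\right) 4 = 11 \cdot 4 = 44$)
$s E + K = 26 \cdot 44 - 56 = 1144 - 56 = 1088$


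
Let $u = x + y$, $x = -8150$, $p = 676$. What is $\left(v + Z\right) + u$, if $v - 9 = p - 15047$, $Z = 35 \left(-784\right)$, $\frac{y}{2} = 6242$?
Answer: $-37468$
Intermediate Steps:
$y = 12484$ ($y = 2 \cdot 6242 = 12484$)
$Z = -27440$
$u = 4334$ ($u = -8150 + 12484 = 4334$)
$v = -14362$ ($v = 9 + \left(676 - 15047\right) = 9 - 14371 = -14362$)
$\left(v + Z\right) + u = \left(-14362 - 27440\right) + 4334 = -41802 + 4334 = -37468$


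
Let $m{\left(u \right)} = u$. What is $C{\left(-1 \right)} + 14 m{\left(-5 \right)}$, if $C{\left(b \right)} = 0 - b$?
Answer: $-69$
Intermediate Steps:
$C{\left(b \right)} = - b$
$C{\left(-1 \right)} + 14 m{\left(-5 \right)} = \left(-1\right) \left(-1\right) + 14 \left(-5\right) = 1 - 70 = -69$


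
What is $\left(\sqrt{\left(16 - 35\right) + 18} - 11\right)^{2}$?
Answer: $\left(11 - i\right)^{2} \approx 120.0 - 22.0 i$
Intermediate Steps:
$\left(\sqrt{\left(16 - 35\right) + 18} - 11\right)^{2} = \left(\sqrt{-19 + 18} - 11\right)^{2} = \left(\sqrt{-1} - 11\right)^{2} = \left(i - 11\right)^{2} = \left(-11 + i\right)^{2}$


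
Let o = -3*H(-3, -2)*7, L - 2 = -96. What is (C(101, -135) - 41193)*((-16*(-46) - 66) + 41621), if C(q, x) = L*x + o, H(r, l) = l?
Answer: -1203644151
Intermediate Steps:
L = -94 (L = 2 - 96 = -94)
o = 42 (o = -3*(-2)*7 = 6*7 = 42)
C(q, x) = 42 - 94*x (C(q, x) = -94*x + 42 = 42 - 94*x)
(C(101, -135) - 41193)*((-16*(-46) - 66) + 41621) = ((42 - 94*(-135)) - 41193)*((-16*(-46) - 66) + 41621) = ((42 + 12690) - 41193)*((736 - 66) + 41621) = (12732 - 41193)*(670 + 41621) = -28461*42291 = -1203644151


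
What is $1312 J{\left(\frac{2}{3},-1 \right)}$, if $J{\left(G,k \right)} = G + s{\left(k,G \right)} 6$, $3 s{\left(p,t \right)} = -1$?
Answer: $- \frac{5248}{3} \approx -1749.3$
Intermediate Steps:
$s{\left(p,t \right)} = - \frac{1}{3}$ ($s{\left(p,t \right)} = \frac{1}{3} \left(-1\right) = - \frac{1}{3}$)
$J{\left(G,k \right)} = -2 + G$ ($J{\left(G,k \right)} = G - 2 = -2 + G$)
$1312 J{\left(\frac{2}{3},-1 \right)} = 1312 \left(-2 + \frac{2}{3}\right) = 1312 \left(- \frac{4}{3}\right) = - \frac{5248}{3}$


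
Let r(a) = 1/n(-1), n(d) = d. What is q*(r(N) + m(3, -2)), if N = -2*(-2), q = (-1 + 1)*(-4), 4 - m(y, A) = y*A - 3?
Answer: 0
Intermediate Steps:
m(y, A) = 7 - A*y (m(y, A) = 4 - (y*A - 3) = 4 - (A*y - 3) = 4 - (-3 + A*y) = 4 + (3 - A*y) = 7 - A*y)
q = 0 (q = 0*(-4) = 0)
N = 4
r(a) = -1 (r(a) = 1/(-1) = -1)
q*(r(N) + m(3, -2)) = 0*(-1 + (7 - 1*(-2)*3)) = 0*(-1 + (7 + 6)) = 0*(-1 + 13) = 0*12 = 0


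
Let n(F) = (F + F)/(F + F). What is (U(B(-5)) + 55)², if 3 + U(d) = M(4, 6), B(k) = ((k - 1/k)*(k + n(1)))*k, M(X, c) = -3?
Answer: 2401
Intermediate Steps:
n(F) = 1 (n(F) = (2*F)/((2*F)) = (2*F)*(1/(2*F)) = 1)
B(k) = k*(1 + k)*(k - 1/k) (B(k) = ((k - 1/k)*(k + 1))*k = ((k - 1/k)*(1 + k))*k = ((1 + k)*(k - 1/k))*k = k*(1 + k)*(k - 1/k))
U(d) = -6 (U(d) = -3 - 3 = -6)
(U(B(-5)) + 55)² = (-6 + 55)² = 49² = 2401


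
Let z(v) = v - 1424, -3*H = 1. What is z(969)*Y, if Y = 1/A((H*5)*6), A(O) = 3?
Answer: -455/3 ≈ -151.67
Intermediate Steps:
H = -⅓ (H = -⅓*1 = -⅓ ≈ -0.33333)
z(v) = -1424 + v
Y = ⅓ (Y = 1/3 = 1*(⅓) = ⅓ ≈ 0.33333)
z(969)*Y = (-1424 + 969)*(⅓) = -455*⅓ = -455/3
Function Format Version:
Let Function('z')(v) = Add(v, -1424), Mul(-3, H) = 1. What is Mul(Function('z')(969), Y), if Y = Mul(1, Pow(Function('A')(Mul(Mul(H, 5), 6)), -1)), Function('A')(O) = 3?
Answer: Rational(-455, 3) ≈ -151.67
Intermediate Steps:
H = Rational(-1, 3) (H = Mul(Rational(-1, 3), 1) = Rational(-1, 3) ≈ -0.33333)
Function('z')(v) = Add(-1424, v)
Y = Rational(1, 3) (Y = Mul(1, Pow(3, -1)) = Mul(1, Rational(1, 3)) = Rational(1, 3) ≈ 0.33333)
Mul(Function('z')(969), Y) = Mul(Add(-1424, 969), Rational(1, 3)) = Mul(-455, Rational(1, 3)) = Rational(-455, 3)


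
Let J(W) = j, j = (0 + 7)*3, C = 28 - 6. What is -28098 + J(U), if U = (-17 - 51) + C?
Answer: -28077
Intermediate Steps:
C = 22
j = 21 (j = 7*3 = 21)
U = -46 (U = (-17 - 51) + 22 = -68 + 22 = -46)
J(W) = 21
-28098 + J(U) = -28098 + 21 = -28077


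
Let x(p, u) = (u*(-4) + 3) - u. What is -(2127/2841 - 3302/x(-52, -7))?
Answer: 1550026/17993 ≈ 86.146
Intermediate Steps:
x(p, u) = 3 - 5*u (x(p, u) = (-4*u + 3) - u = (3 - 4*u) - u = 3 - 5*u)
-(2127/2841 - 3302/x(-52, -7)) = -(2127/2841 - 3302/(3 - 5*(-7))) = -(2127*(1/2841) - 3302/(3 + 35)) = -(709/947 - 3302/38) = -(709/947 - 3302*1/38) = -(709/947 - 1651/19) = -1*(-1550026/17993) = 1550026/17993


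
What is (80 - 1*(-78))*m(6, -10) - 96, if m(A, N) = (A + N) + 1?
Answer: -570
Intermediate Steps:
m(A, N) = 1 + A + N
(80 - 1*(-78))*m(6, -10) - 96 = (80 - 1*(-78))*(1 + 6 - 10) - 96 = (80 + 78)*(-3) - 96 = 158*(-3) - 96 = -474 - 96 = -570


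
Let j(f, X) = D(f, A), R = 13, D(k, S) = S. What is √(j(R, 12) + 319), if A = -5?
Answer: √314 ≈ 17.720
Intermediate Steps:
j(f, X) = -5
√(j(R, 12) + 319) = √(-5 + 319) = √314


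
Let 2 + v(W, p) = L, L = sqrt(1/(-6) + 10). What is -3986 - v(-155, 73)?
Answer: -3984 - sqrt(354)/6 ≈ -3987.1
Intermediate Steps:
L = sqrt(354)/6 (L = sqrt(-1/6 + 10) = sqrt(59/6) = sqrt(354)/6 ≈ 3.1358)
v(W, p) = -2 + sqrt(354)/6
-3986 - v(-155, 73) = -3986 - (-2 + sqrt(354)/6) = -3986 + (2 - sqrt(354)/6) = -3984 - sqrt(354)/6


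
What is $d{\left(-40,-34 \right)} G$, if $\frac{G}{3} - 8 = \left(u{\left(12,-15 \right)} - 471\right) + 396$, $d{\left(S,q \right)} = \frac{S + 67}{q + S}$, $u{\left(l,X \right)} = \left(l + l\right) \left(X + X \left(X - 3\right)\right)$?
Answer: $- \frac{490293}{74} \approx -6625.6$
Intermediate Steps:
$u{\left(l,X \right)} = 2 l \left(X + X \left(-3 + X\right)\right)$
$d{\left(S,q \right)} = \frac{67 + S}{S + q}$
$G = 18159$ ($G = 24 + 3 \left(\left(2 \left(-15\right) 12 \left(-2 - 15\right) - 471\right) + 396\right) = 24 + 3 \left(\left(2 \left(-15\right) 12 \left(-17\right) - 471\right) + 396\right) = 24 + 3 \left(\left(6120 - 471\right) + 396\right) = 24 + 3 \left(5649 + 396\right) = 24 + 3 \cdot 6045 = 24 + 18135 = 18159$)
$d{\left(-40,-34 \right)} G = \frac{67 - 40}{-40 - 34} \cdot 18159 = \frac{1}{-74} \cdot 27 \cdot 18159 = \left(- \frac{1}{74}\right) 27 \cdot 18159 = \left(- \frac{27}{74}\right) 18159 = - \frac{490293}{74}$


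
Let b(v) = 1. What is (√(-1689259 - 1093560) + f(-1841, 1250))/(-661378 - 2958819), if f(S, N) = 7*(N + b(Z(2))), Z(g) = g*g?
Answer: -1251/517171 - I*√2782819/3620197 ≈ -0.0024189 - 0.0004608*I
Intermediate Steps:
Z(g) = g²
f(S, N) = 7 + 7*N (f(S, N) = 7*(N + 1) = 7*(1 + N) = 7 + 7*N)
(√(-1689259 - 1093560) + f(-1841, 1250))/(-661378 - 2958819) = (√(-1689259 - 1093560) + (7 + 7*1250))/(-661378 - 2958819) = (√(-2782819) + (7 + 8750))/(-3620197) = (I*√2782819 + 8757)*(-1/3620197) = (8757 + I*√2782819)*(-1/3620197) = -1251/517171 - I*√2782819/3620197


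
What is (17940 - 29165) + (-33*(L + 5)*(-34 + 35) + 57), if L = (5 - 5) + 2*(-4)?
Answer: -11069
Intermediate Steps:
L = -8 (L = 0 - 8 = -8)
(17940 - 29165) + (-33*(L + 5)*(-34 + 35) + 57) = (17940 - 29165) + (-33*(-8 + 5)*(-34 + 35) + 57) = -11225 + (-(-99) + 57) = -11225 + (-33*(-3) + 57) = -11225 + (99 + 57) = -11225 + 156 = -11069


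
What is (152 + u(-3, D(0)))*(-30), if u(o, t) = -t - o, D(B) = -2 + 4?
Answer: -4590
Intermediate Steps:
D(B) = 2
u(o, t) = -o - t
(152 + u(-3, D(0)))*(-30) = (152 + (-1*(-3) - 1*2))*(-30) = (152 + (3 - 2))*(-30) = (152 + 1)*(-30) = 153*(-30) = -4590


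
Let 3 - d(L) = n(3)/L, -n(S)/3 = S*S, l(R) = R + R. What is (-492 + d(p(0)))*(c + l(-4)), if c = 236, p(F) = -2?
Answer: -114570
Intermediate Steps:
l(R) = 2*R
n(S) = -3*S² (n(S) = -3*S*S = -3*S²)
d(L) = 3 + 27/L (d(L) = 3 - (-3*3²)/L = 3 - (-3*9)/L = 3 - (-27)/L = 3 + 27/L)
(-492 + d(p(0)))*(c + l(-4)) = (-492 + (3 + 27/(-2)))*(236 + 2*(-4)) = (-492 + (3 + 27*(-½)))*(236 - 8) = (-492 + (3 - 27/2))*228 = (-492 - 21/2)*228 = -1005/2*228 = -114570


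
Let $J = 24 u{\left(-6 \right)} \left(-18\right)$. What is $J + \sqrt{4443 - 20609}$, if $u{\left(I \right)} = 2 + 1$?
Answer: $-1296 + i \sqrt{16166} \approx -1296.0 + 127.15 i$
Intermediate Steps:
$u{\left(I \right)} = 3$
$J = -1296$ ($J = 24 \cdot 3 \left(-18\right) = 72 \left(-18\right) = -1296$)
$J + \sqrt{4443 - 20609} = -1296 + \sqrt{4443 - 20609} = -1296 + \sqrt{-16166} = -1296 + i \sqrt{16166}$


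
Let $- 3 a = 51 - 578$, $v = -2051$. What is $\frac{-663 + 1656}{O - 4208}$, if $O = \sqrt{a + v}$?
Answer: $- \frac{6267816}{26563709} - \frac{993 i \sqrt{16878}}{53127418} \approx -0.23595 - 0.0024282 i$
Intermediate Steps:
$a = \frac{527}{3}$ ($a = - \frac{51 - 578}{3} = \left(- \frac{1}{3}\right) \left(-527\right) = \frac{527}{3} \approx 175.67$)
$O = \frac{i \sqrt{16878}}{3}$ ($O = \sqrt{\frac{527}{3} - 2051} = \sqrt{- \frac{5626}{3}} = \frac{i \sqrt{16878}}{3} \approx 43.305 i$)
$\frac{-663 + 1656}{O - 4208} = \frac{-663 + 1656}{\frac{i \sqrt{16878}}{3} - 4208} = \frac{993}{-4208 + \frac{i \sqrt{16878}}{3}}$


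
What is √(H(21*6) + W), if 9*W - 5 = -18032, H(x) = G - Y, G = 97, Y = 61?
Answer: I*√1967 ≈ 44.351*I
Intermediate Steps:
H(x) = 36 (H(x) = 97 - 1*61 = 97 - 61 = 36)
W = -2003 (W = 5/9 + (⅑)*(-18032) = 5/9 - 18032/9 = -2003)
√(H(21*6) + W) = √(36 - 2003) = √(-1967) = I*√1967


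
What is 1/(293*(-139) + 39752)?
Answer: -1/975 ≈ -0.0010256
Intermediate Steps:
1/(293*(-139) + 39752) = 1/(-40727 + 39752) = 1/(-975) = -1/975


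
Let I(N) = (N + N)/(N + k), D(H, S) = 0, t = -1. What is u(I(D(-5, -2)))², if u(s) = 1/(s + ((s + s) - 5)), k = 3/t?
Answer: 1/25 ≈ 0.040000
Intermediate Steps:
k = -3 (k = 3/(-1) = 3*(-1) = -3)
I(N) = 2*N/(-3 + N) (I(N) = (N + N)/(N - 3) = (2*N)/(-3 + N) = 2*N/(-3 + N))
u(s) = 1/(-5 + 3*s) (u(s) = 1/(s + (2*s - 5)) = 1/(s + (-5 + 2*s)) = 1/(-5 + 3*s))
u(I(D(-5, -2)))² = (1/(-5 + 3*(2*0/(-3 + 0))))² = (1/(-5 + 3*(2*0/(-3))))² = (1/(-5 + 3*(2*0*(-⅓))))² = (1/(-5 + 3*0))² = (1/(-5 + 0))² = (1/(-5))² = (-⅕)² = 1/25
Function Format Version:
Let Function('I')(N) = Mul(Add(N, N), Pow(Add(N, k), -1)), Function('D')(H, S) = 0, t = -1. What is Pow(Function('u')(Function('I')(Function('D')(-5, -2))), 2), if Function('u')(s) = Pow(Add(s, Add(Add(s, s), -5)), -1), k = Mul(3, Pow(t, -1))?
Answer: Rational(1, 25) ≈ 0.040000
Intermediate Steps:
k = -3 (k = Mul(3, Pow(-1, -1)) = Mul(3, -1) = -3)
Function('I')(N) = Mul(2, N, Pow(Add(-3, N), -1)) (Function('I')(N) = Mul(Add(N, N), Pow(Add(N, -3), -1)) = Mul(Mul(2, N), Pow(Add(-3, N), -1)) = Mul(2, N, Pow(Add(-3, N), -1)))
Function('u')(s) = Pow(Add(-5, Mul(3, s)), -1) (Function('u')(s) = Pow(Add(s, Add(Mul(2, s), -5)), -1) = Pow(Add(s, Add(-5, Mul(2, s))), -1) = Pow(Add(-5, Mul(3, s)), -1))
Pow(Function('u')(Function('I')(Function('D')(-5, -2))), 2) = Pow(Pow(Add(-5, Mul(3, Mul(2, 0, Pow(Add(-3, 0), -1)))), -1), 2) = Pow(Pow(Add(-5, Mul(3, Mul(2, 0, Pow(-3, -1)))), -1), 2) = Pow(Pow(Add(-5, Mul(3, Mul(2, 0, Rational(-1, 3)))), -1), 2) = Pow(Pow(Add(-5, Mul(3, 0)), -1), 2) = Pow(Pow(Add(-5, 0), -1), 2) = Pow(Pow(-5, -1), 2) = Pow(Rational(-1, 5), 2) = Rational(1, 25)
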